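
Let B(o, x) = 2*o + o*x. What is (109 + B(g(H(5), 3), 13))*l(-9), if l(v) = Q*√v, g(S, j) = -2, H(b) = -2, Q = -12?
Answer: -2844*I ≈ -2844.0*I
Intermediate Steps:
l(v) = -12*√v
(109 + B(g(H(5), 3), 13))*l(-9) = (109 - 2*(2 + 13))*(-36*I) = (109 - 2*15)*(-36*I) = (109 - 30)*(-36*I) = 79*(-36*I) = -2844*I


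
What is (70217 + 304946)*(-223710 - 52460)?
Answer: -103608765710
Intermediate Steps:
(70217 + 304946)*(-223710 - 52460) = 375163*(-276170) = -103608765710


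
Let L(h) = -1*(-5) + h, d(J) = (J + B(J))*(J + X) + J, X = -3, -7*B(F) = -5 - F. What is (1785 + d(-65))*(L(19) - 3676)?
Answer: -171863120/7 ≈ -2.4552e+7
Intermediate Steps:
B(F) = 5/7 + F/7 (B(F) = -(-5 - F)/7 = 5/7 + F/7)
d(J) = J + (-3 + J)*(5/7 + 8*J/7) (d(J) = (J + (5/7 + J/7))*(J - 3) + J = (5/7 + 8*J/7)*(-3 + J) + J = (-3 + J)*(5/7 + 8*J/7) + J = J + (-3 + J)*(5/7 + 8*J/7))
L(h) = 5 + h
(1785 + d(-65))*(L(19) - 3676) = (1785 + (-15/7 - 12/7*(-65) + (8/7)*(-65)**2))*((5 + 19) - 3676) = (1785 + (-15/7 + 780/7 + (8/7)*4225))*(24 - 3676) = (1785 + (-15/7 + 780/7 + 33800/7))*(-3652) = (1785 + 34565/7)*(-3652) = (47060/7)*(-3652) = -171863120/7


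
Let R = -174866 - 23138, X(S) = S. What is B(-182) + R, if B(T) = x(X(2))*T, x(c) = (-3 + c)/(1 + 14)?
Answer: -2969878/15 ≈ -1.9799e+5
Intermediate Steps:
R = -198004
x(c) = -⅕ + c/15 (x(c) = (-3 + c)/15 = (-3 + c)*(1/15) = -⅕ + c/15)
B(T) = -T/15 (B(T) = (-⅕ + (1/15)*2)*T = (-⅕ + 2/15)*T = -T/15)
B(-182) + R = -1/15*(-182) - 198004 = 182/15 - 198004 = -2969878/15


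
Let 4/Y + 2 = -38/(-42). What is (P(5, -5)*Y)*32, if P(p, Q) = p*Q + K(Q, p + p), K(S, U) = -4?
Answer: 77952/23 ≈ 3389.2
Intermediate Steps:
P(p, Q) = -4 + Q*p (P(p, Q) = p*Q - 4 = Q*p - 4 = -4 + Q*p)
Y = -84/23 (Y = 4/(-2 - 38/(-42)) = 4/(-2 - 38*(-1/42)) = 4/(-2 + 19/21) = 4/(-23/21) = 4*(-21/23) = -84/23 ≈ -3.6522)
(P(5, -5)*Y)*32 = ((-4 - 5*5)*(-84/23))*32 = ((-4 - 25)*(-84/23))*32 = -29*(-84/23)*32 = (2436/23)*32 = 77952/23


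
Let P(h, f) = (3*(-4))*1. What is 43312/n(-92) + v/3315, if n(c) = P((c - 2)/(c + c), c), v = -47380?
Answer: -2402464/663 ≈ -3623.6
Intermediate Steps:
P(h, f) = -12 (P(h, f) = -12*1 = -12)
n(c) = -12
43312/n(-92) + v/3315 = 43312/(-12) - 47380/3315 = 43312*(-1/12) - 47380*1/3315 = -10828/3 - 9476/663 = -2402464/663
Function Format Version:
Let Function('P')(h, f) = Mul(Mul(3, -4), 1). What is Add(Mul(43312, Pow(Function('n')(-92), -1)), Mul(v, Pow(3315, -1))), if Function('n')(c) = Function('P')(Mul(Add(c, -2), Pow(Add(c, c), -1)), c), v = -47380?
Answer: Rational(-2402464, 663) ≈ -3623.6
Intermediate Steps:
Function('P')(h, f) = -12 (Function('P')(h, f) = Mul(-12, 1) = -12)
Function('n')(c) = -12
Add(Mul(43312, Pow(Function('n')(-92), -1)), Mul(v, Pow(3315, -1))) = Add(Mul(43312, Pow(-12, -1)), Mul(-47380, Pow(3315, -1))) = Add(Mul(43312, Rational(-1, 12)), Mul(-47380, Rational(1, 3315))) = Add(Rational(-10828, 3), Rational(-9476, 663)) = Rational(-2402464, 663)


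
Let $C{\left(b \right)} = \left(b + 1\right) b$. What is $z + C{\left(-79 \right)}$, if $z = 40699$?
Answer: $46861$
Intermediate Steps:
$C{\left(b \right)} = b \left(1 + b\right)$ ($C{\left(b \right)} = \left(1 + b\right) b = b \left(1 + b\right)$)
$z + C{\left(-79 \right)} = 40699 - 79 \left(1 - 79\right) = 40699 - -6162 = 40699 + 6162 = 46861$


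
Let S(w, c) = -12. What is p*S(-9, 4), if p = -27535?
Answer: 330420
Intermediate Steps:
p*S(-9, 4) = -27535*(-12) = 330420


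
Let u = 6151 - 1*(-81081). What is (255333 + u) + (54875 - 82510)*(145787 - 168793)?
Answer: 636113375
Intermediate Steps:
u = 87232 (u = 6151 + 81081 = 87232)
(255333 + u) + (54875 - 82510)*(145787 - 168793) = (255333 + 87232) + (54875 - 82510)*(145787 - 168793) = 342565 - 27635*(-23006) = 342565 + 635770810 = 636113375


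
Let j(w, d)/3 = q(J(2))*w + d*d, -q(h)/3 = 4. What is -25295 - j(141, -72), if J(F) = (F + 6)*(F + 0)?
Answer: -35771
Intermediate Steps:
J(F) = F*(6 + F) (J(F) = (6 + F)*F = F*(6 + F))
q(h) = -12 (q(h) = -3*4 = -12)
j(w, d) = -36*w + 3*d**2 (j(w, d) = 3*(-12*w + d*d) = 3*(-12*w + d**2) = 3*(d**2 - 12*w) = -36*w + 3*d**2)
-25295 - j(141, -72) = -25295 - (-36*141 + 3*(-72)**2) = -25295 - (-5076 + 3*5184) = -25295 - (-5076 + 15552) = -25295 - 1*10476 = -25295 - 10476 = -35771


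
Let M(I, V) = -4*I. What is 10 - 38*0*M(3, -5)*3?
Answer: 10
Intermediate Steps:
10 - 38*0*M(3, -5)*3 = 10 - 38*0*(-4*3)*3 = 10 - 38*0*(-12)*3 = 10 - 0*3 = 10 - 38*0 = 10 + 0 = 10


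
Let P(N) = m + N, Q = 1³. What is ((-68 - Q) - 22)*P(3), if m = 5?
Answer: -728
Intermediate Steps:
Q = 1
P(N) = 5 + N
((-68 - Q) - 22)*P(3) = ((-68 - 1*1) - 22)*(5 + 3) = ((-68 - 1) - 22)*8 = (-69 - 22)*8 = -91*8 = -728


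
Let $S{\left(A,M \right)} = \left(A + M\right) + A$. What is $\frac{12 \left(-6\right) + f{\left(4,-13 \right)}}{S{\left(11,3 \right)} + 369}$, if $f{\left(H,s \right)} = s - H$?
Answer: $- \frac{89}{394} \approx -0.22589$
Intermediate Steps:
$S{\left(A,M \right)} = M + 2 A$
$\frac{12 \left(-6\right) + f{\left(4,-13 \right)}}{S{\left(11,3 \right)} + 369} = \frac{12 \left(-6\right) - 17}{\left(3 + 2 \cdot 11\right) + 369} = \frac{-72 - 17}{\left(3 + 22\right) + 369} = \frac{-72 - 17}{25 + 369} = - \frac{89}{394}$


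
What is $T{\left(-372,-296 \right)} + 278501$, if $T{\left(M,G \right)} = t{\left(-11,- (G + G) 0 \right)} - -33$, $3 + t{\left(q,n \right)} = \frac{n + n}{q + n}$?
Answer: $278531$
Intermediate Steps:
$t{\left(q,n \right)} = -3 + \frac{2 n}{n + q}$ ($t{\left(q,n \right)} = -3 + \frac{n + n}{q + n} = -3 + \frac{2 n}{n + q}$)
$T{\left(M,G \right)} = 30$ ($T{\left(M,G \right)} = \frac{- - (G + G) 0 - -33}{- (G + G) 0 - 11} - -33 = \frac{- - 2 G 0 + 33}{- 2 G 0 - 11} + 33 = \frac{\left(-1\right) 0 + 33}{0 - 11} + 33 = \frac{0 + 33}{-11} + 33 = \left(- \frac{1}{11}\right) 33 + 33 = -3 + 33 = 30$)
$T{\left(-372,-296 \right)} + 278501 = 30 + 278501 = 278531$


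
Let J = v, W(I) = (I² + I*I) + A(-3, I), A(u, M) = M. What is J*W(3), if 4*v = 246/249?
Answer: 861/166 ≈ 5.1867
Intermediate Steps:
v = 41/166 (v = (246/249)/4 = (246*(1/249))/4 = (¼)*(82/83) = 41/166 ≈ 0.24699)
W(I) = I + 2*I² (W(I) = (I² + I*I) + I = (I² + I²) + I = 2*I² + I = I + 2*I²)
J = 41/166 ≈ 0.24699
J*W(3) = 41*(3*(1 + 2*3))/166 = 41*(3*(1 + 6))/166 = 41*(3*7)/166 = (41/166)*21 = 861/166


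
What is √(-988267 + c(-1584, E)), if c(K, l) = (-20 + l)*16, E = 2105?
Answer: I*√954907 ≈ 977.19*I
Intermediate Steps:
c(K, l) = -320 + 16*l
√(-988267 + c(-1584, E)) = √(-988267 + (-320 + 16*2105)) = √(-988267 + (-320 + 33680)) = √(-988267 + 33360) = √(-954907) = I*√954907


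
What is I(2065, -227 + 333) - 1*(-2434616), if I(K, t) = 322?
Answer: 2434938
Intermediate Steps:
I(2065, -227 + 333) - 1*(-2434616) = 322 - 1*(-2434616) = 322 + 2434616 = 2434938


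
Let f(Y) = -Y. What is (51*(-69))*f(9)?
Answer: 31671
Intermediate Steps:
(51*(-69))*f(9) = (51*(-69))*(-1*9) = -3519*(-9) = 31671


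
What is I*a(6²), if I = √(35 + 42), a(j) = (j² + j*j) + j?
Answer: 2628*√77 ≈ 23061.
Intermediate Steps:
a(j) = j + 2*j² (a(j) = (j² + j²) + j = 2*j² + j = j + 2*j²)
I = √77 ≈ 8.7750
I*a(6²) = √77*(6²*(1 + 2*6²)) = √77*(36*(1 + 2*36)) = √77*(36*(1 + 72)) = √77*(36*73) = √77*2628 = 2628*√77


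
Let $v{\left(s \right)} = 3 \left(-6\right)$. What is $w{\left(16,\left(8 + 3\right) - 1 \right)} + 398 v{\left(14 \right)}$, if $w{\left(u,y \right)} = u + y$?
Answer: $-7138$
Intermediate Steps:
$v{\left(s \right)} = -18$
$w{\left(16,\left(8 + 3\right) - 1 \right)} + 398 v{\left(14 \right)} = \left(16 + \left(\left(8 + 3\right) - 1\right)\right) + 398 \left(-18\right) = \left(16 + \left(11 - 1\right)\right) - 7164 = \left(16 + 10\right) - 7164 = 26 - 7164 = -7138$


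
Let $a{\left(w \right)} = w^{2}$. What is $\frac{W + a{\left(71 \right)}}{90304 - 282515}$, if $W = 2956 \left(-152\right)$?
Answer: $\frac{444271}{192211} \approx 2.3114$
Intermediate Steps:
$W = -449312$
$\frac{W + a{\left(71 \right)}}{90304 - 282515} = \frac{-449312 + 71^{2}}{90304 - 282515} = \frac{-449312 + 5041}{-192211} = \left(-444271\right) \left(- \frac{1}{192211}\right) = \frac{444271}{192211}$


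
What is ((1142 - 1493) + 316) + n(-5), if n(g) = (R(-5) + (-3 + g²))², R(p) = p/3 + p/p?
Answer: 3781/9 ≈ 420.11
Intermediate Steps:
R(p) = 1 + p/3 (R(p) = p*(⅓) + 1 = p/3 + 1 = 1 + p/3)
n(g) = (-11/3 + g²)² (n(g) = ((1 + (⅓)*(-5)) + (-3 + g²))² = ((1 - 5/3) + (-3 + g²))² = (-⅔ + (-3 + g²))² = (-11/3 + g²)²)
((1142 - 1493) + 316) + n(-5) = ((1142 - 1493) + 316) + (-11 + 3*(-5)²)²/9 = (-351 + 316) + (-11 + 3*25)²/9 = -35 + (-11 + 75)²/9 = -35 + (⅑)*64² = -35 + (⅑)*4096 = -35 + 4096/9 = 3781/9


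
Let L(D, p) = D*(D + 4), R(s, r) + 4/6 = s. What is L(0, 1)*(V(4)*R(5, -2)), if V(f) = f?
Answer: 0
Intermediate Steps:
R(s, r) = -⅔ + s
L(D, p) = D*(4 + D)
L(0, 1)*(V(4)*R(5, -2)) = (0*(4 + 0))*(4*(-⅔ + 5)) = (0*4)*(4*(13/3)) = 0*(52/3) = 0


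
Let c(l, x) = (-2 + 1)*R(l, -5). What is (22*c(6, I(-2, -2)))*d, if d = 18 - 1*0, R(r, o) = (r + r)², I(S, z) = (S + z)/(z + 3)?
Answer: -57024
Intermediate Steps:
I(S, z) = (S + z)/(3 + z)
R(r, o) = 4*r² (R(r, o) = (2*r)² = 4*r²)
c(l, x) = -4*l² (c(l, x) = (-2 + 1)*(4*l²) = -4*l²)
d = 18 (d = 18 + 0 = 18)
(22*c(6, I(-2, -2)))*d = (22*(-4*6²))*18 = (22*(-4*36))*18 = (22*(-144))*18 = -3168*18 = -57024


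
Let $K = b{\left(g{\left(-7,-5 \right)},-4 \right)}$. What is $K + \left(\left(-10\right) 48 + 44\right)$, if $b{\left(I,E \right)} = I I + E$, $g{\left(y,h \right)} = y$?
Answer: $-391$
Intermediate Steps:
$b{\left(I,E \right)} = E + I^{2}$ ($b{\left(I,E \right)} = I^{2} + E = E + I^{2}$)
$K = 45$ ($K = -4 + \left(-7\right)^{2} = -4 + 49 = 45$)
$K + \left(\left(-10\right) 48 + 44\right) = 45 + \left(\left(-10\right) 48 + 44\right) = 45 + \left(-480 + 44\right) = 45 - 436 = -391$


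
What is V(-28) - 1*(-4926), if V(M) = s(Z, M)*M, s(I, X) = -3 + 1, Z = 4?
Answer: 4982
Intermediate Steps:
s(I, X) = -2
V(M) = -2*M
V(-28) - 1*(-4926) = -2*(-28) - 1*(-4926) = 56 + 4926 = 4982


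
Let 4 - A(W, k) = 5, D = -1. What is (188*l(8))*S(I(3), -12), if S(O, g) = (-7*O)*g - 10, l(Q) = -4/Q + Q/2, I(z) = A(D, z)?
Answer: -61852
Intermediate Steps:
A(W, k) = -1 (A(W, k) = 4 - 1*5 = 4 - 5 = -1)
I(z) = -1
l(Q) = Q/2 - 4/Q (l(Q) = -4/Q + Q*(½) = -4/Q + Q/2 = Q/2 - 4/Q)
S(O, g) = -10 - 7*O*g (S(O, g) = -7*O*g - 10 = -10 - 7*O*g)
(188*l(8))*S(I(3), -12) = (188*((½)*8 - 4/8))*(-10 - 7*(-1)*(-12)) = (188*(4 - 4*⅛))*(-10 - 84) = (188*(4 - ½))*(-94) = (188*(7/2))*(-94) = 658*(-94) = -61852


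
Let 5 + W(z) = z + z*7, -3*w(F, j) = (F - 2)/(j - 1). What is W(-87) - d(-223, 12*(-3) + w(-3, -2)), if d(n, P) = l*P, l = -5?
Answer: -7954/9 ≈ -883.78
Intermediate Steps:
w(F, j) = -(-2 + F)/(3*(-1 + j)) (w(F, j) = -(F - 2)/(3*(j - 1)) = -(-2 + F)/(3*(-1 + j)))
d(n, P) = -5*P
W(z) = -5 + 8*z (W(z) = -5 + (z + z*7) = -5 + (z + 7*z) = -5 + 8*z)
W(-87) - d(-223, 12*(-3) + w(-3, -2)) = (-5 + 8*(-87)) - (-5)*(12*(-3) + (2 - 1*(-3))/(3*(-1 - 2))) = (-5 - 696) - (-5)*(-36 + (⅓)*(2 + 3)/(-3)) = -701 - (-5)*(-36 + (⅓)*(-⅓)*5) = -701 - (-5)*(-36 - 5/9) = -701 - (-5)*(-329)/9 = -701 - 1*1645/9 = -701 - 1645/9 = -7954/9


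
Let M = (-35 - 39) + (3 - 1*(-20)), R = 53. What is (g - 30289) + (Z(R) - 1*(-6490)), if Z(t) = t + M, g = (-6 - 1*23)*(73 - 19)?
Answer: -25363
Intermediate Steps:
M = -51 (M = -74 + (3 + 20) = -74 + 23 = -51)
g = -1566 (g = (-6 - 23)*54 = -29*54 = -1566)
Z(t) = -51 + t (Z(t) = t - 51 = -51 + t)
(g - 30289) + (Z(R) - 1*(-6490)) = (-1566 - 30289) + ((-51 + 53) - 1*(-6490)) = -31855 + (2 + 6490) = -31855 + 6492 = -25363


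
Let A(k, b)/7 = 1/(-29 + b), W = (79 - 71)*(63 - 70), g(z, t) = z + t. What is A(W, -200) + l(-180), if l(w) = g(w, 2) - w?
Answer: 451/229 ≈ 1.9694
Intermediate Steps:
g(z, t) = t + z
W = -56 (W = 8*(-7) = -56)
A(k, b) = 7/(-29 + b)
l(w) = 2 (l(w) = (2 + w) - w = 2)
A(W, -200) + l(-180) = 7/(-29 - 200) + 2 = 7/(-229) + 2 = 7*(-1/229) + 2 = -7/229 + 2 = 451/229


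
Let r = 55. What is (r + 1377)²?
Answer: 2050624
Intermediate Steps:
(r + 1377)² = (55 + 1377)² = 1432² = 2050624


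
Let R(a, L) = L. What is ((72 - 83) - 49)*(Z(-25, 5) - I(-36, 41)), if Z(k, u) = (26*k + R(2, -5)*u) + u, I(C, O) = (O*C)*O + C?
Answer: -3592920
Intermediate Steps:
I(C, O) = C + C*O² (I(C, O) = (C*O)*O + C = C*O² + C = C + C*O²)
Z(k, u) = -4*u + 26*k (Z(k, u) = (26*k - 5*u) + u = (-5*u + 26*k) + u = -4*u + 26*k)
((72 - 83) - 49)*(Z(-25, 5) - I(-36, 41)) = ((72 - 83) - 49)*((-4*5 + 26*(-25)) - (-36)*(1 + 41²)) = (-11 - 49)*((-20 - 650) - (-36)*(1 + 1681)) = -60*(-670 - (-36)*1682) = -60*(-670 - 1*(-60552)) = -60*(-670 + 60552) = -60*59882 = -3592920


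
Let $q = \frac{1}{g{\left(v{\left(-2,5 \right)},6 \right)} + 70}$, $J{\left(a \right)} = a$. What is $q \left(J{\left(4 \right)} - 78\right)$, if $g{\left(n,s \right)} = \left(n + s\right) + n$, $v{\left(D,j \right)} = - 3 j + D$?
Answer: $- \frac{37}{21} \approx -1.7619$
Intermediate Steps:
$v{\left(D,j \right)} = D - 3 j$
$g{\left(n,s \right)} = s + 2 n$
$q = \frac{1}{42}$ ($q = \frac{1}{\left(6 + 2 \left(-2 - 15\right)\right) + 70} = \frac{1}{\left(6 + 2 \left(-17\right)\right) + 70} = \frac{1}{\left(6 - 34\right) + 70} = \frac{1}{-28 + 70} = \frac{1}{42} \approx 0.02381$)
$q \left(J{\left(4 \right)} - 78\right) = \frac{4 - 78}{42} = \frac{1}{42} \left(-74\right) = - \frac{37}{21}$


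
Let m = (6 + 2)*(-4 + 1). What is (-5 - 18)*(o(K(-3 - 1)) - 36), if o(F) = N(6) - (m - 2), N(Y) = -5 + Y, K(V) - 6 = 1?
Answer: 207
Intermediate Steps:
K(V) = 7 (K(V) = 6 + 1 = 7)
m = -24 (m = 8*(-3) = -24)
o(F) = 27 (o(F) = (-5 + 6) - (-24 - 2) = 1 - 1*(-26) = 1 + 26 = 27)
(-5 - 18)*(o(K(-3 - 1)) - 36) = (-5 - 18)*(27 - 36) = -23*(-9) = 207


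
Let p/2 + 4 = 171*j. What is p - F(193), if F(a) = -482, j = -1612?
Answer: -550830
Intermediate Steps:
p = -551312 (p = -8 + 2*(171*(-1612)) = -8 + 2*(-275652) = -8 - 551304 = -551312)
p - F(193) = -551312 - 1*(-482) = -551312 + 482 = -550830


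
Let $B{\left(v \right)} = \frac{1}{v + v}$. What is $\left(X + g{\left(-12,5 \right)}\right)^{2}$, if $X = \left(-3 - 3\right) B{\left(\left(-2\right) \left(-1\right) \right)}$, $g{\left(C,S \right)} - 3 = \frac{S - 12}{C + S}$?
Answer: $\frac{25}{4} \approx 6.25$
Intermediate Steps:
$B{\left(v \right)} = \frac{1}{2 v}$
$g{\left(C,S \right)} = 3 + \frac{-12 + S}{C + S}$ ($g{\left(C,S \right)} = 3 + \frac{S - 12}{C + S} = 3 + \frac{-12 + S}{C + S}$)
$X = - \frac{3}{2}$ ($X = \left(-3 - 3\right) \frac{1}{2 \left(\left(-2\right) \left(-1\right)\right)} = - 6 \frac{1}{2 \cdot 2} = - 6 \cdot \frac{1}{2} \cdot \frac{1}{2} = \left(-6\right) \frac{1}{4} = - \frac{3}{2} \approx -1.5$)
$\left(X + g{\left(-12,5 \right)}\right)^{2} = \left(- \frac{3}{2} + \frac{-12 + 3 \left(-12\right) + 4 \cdot 5}{-12 + 5}\right)^{2} = \left(- \frac{3}{2} + \frac{-12 - 36 + 20}{-7}\right)^{2} = \left(- \frac{3}{2} - -4\right)^{2} = \left(- \frac{3}{2} + 4\right)^{2} = \left(\frac{5}{2}\right)^{2} = \frac{25}{4}$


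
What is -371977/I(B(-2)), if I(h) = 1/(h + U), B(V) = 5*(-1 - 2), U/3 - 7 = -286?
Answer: 316924404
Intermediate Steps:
U = -837 (U = 21 + 3*(-286) = 21 - 858 = -837)
B(V) = -15 (B(V) = 5*(-3) = -15)
I(h) = 1/(-837 + h) (I(h) = 1/(h - 837) = 1/(-837 + h))
-371977/I(B(-2)) = -371977/(1/(-837 - 15)) = -371977/(1/(-852)) = -371977/(-1/852) = -371977*(-852) = 316924404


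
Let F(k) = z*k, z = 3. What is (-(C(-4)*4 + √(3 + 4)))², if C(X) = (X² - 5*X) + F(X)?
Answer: (96 + √7)² ≈ 9731.0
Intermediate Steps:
F(k) = 3*k
C(X) = X² - 2*X (C(X) = (X² - 5*X) + 3*X = X² - 2*X)
(-(C(-4)*4 + √(3 + 4)))² = (-(-4*(-2 - 4)*4 + √(3 + 4)))² = (-(-4*(-6)*4 + √7))² = (-(24*4 + √7))² = (-(96 + √7))² = (-96 - √7)²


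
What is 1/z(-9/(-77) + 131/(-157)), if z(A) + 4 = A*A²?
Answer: -1766733860969/7719552249900 ≈ -0.22886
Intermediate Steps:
z(A) = -4 + A³ (z(A) = -4 + A*A² = -4 + A³)
1/z(-9/(-77) + 131/(-157)) = 1/(-4 + (-9/(-77) + 131/(-157))³) = 1/(-4 + (-9*(-1/77) + 131*(-1/157))³) = 1/(-4 + (9/77 - 131/157)³) = 1/(-4 + (-8674/12089)³) = 1/(-4 - 652616806024/1766733860969) = 1/(-7719552249900/1766733860969) = -1766733860969/7719552249900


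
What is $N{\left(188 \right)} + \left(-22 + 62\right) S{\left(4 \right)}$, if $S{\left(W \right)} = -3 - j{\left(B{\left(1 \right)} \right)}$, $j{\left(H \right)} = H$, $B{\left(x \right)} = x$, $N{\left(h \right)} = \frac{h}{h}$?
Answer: $-159$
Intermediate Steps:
$N{\left(h \right)} = 1$
$S{\left(W \right)} = -4$ ($S{\left(W \right)} = -3 - 1 = -4$)
$N{\left(188 \right)} + \left(-22 + 62\right) S{\left(4 \right)} = 1 + \left(-22 + 62\right) \left(-4\right) = 1 + 40 \left(-4\right) = 1 - 160 = -159$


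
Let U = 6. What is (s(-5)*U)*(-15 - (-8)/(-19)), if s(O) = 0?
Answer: 0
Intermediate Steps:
(s(-5)*U)*(-15 - (-8)/(-19)) = (0*6)*(-15 - (-8)/(-19)) = 0*(-15 - (-8)*(-1)/19) = 0*(-15 - 1*8/19) = 0*(-15 - 8/19) = 0*(-293/19) = 0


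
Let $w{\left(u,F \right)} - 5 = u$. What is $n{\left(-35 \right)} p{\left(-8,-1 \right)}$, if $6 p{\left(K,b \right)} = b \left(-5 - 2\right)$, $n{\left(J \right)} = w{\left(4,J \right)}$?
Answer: $\frac{21}{2} \approx 10.5$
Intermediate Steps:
$w{\left(u,F \right)} = 5 + u$
$n{\left(J \right)} = 9$ ($n{\left(J \right)} = 5 + 4 = 9$)
$p{\left(K,b \right)} = - \frac{7 b}{6}$ ($p{\left(K,b \right)} = \frac{b \left(-5 - 2\right)}{6} = \frac{b \left(-7\right)}{6} = \frac{\left(-7\right) b}{6} = - \frac{7 b}{6}$)
$n{\left(-35 \right)} p{\left(-8,-1 \right)} = 9 \left(\left(- \frac{7}{6}\right) \left(-1\right)\right) = 9 \cdot \frac{7}{6} = \frac{21}{2}$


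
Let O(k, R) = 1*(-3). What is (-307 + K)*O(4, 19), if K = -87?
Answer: 1182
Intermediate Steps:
O(k, R) = -3
(-307 + K)*O(4, 19) = (-307 - 87)*(-3) = -394*(-3) = 1182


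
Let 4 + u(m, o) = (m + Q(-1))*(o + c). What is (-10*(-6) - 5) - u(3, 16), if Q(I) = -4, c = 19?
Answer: 94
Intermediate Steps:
u(m, o) = -4 + (-4 + m)*(19 + o) (u(m, o) = -4 + (m - 4)*(o + 19) = -4 + (-4 + m)*(19 + o))
(-10*(-6) - 5) - u(3, 16) = (-10*(-6) - 5) - (-80 - 4*16 + 19*3 + 3*16) = (60 - 5) - (-80 - 64 + 57 + 48) = 55 - 1*(-39) = 55 + 39 = 94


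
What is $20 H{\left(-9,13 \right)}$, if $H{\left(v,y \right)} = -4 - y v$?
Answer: $2260$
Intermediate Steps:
$H{\left(v,y \right)} = -4 - v y$
$20 H{\left(-9,13 \right)} = 20 \left(-4 - \left(-9\right) 13\right) = 20 \left(-4 + 117\right) = 20 \cdot 113 = 2260$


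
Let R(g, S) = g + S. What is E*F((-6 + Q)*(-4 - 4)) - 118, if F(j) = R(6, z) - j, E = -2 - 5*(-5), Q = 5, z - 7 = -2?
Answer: -49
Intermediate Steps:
z = 5 (z = 7 - 2 = 5)
R(g, S) = S + g
E = 23 (E = -2 + 25 = 23)
F(j) = 11 - j (F(j) = (5 + 6) - j = 11 - j)
E*F((-6 + Q)*(-4 - 4)) - 118 = 23*(11 - (-6 + 5)*(-4 - 4)) - 118 = 23*(11 - (-1)*(-8)) - 118 = 23*(11 - 1*8) - 118 = 23*(11 - 8) - 118 = 23*3 - 118 = 69 - 118 = -49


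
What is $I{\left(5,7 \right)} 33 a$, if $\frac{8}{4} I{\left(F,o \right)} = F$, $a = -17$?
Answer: $- \frac{2805}{2} \approx -1402.5$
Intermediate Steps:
$I{\left(F,o \right)} = \frac{F}{2}$
$I{\left(5,7 \right)} 33 a = \frac{1}{2} \cdot 5 \cdot 33 \left(-17\right) = \frac{5}{2} \cdot 33 \left(-17\right) = \frac{165}{2} \left(-17\right) = - \frac{2805}{2}$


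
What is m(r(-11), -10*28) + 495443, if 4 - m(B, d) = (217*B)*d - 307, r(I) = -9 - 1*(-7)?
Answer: 374234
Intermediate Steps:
r(I) = -2 (r(I) = -9 + 7 = -2)
m(B, d) = 311 - 217*B*d (m(B, d) = 4 - ((217*B)*d - 307) = 4 - (217*B*d - 307) = 4 - (-307 + 217*B*d) = 4 + (307 - 217*B*d) = 311 - 217*B*d)
m(r(-11), -10*28) + 495443 = (311 - 217*(-2)*(-10*28)) + 495443 = (311 - 217*(-2)*(-280)) + 495443 = (311 - 121520) + 495443 = -121209 + 495443 = 374234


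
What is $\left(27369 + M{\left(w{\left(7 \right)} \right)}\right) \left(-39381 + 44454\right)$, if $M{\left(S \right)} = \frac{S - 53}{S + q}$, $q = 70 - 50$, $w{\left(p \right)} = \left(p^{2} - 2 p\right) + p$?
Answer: $\frac{8608206291}{62} \approx 1.3884 \cdot 10^{8}$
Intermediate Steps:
$w{\left(p \right)} = p^{2} - p$
$q = 20$ ($q = 70 - 50 = 20$)
$M{\left(S \right)} = \frac{-53 + S}{20 + S}$ ($M{\left(S \right)} = \frac{S - 53}{S + 20} = \frac{-53 + S}{20 + S}$)
$\left(27369 + M{\left(w{\left(7 \right)} \right)}\right) \left(-39381 + 44454\right) = \left(27369 + \frac{-53 + 7 \left(-1 + 7\right)}{20 + 7 \left(-1 + 7\right)}\right) \left(-39381 + 44454\right) = \left(27369 + \frac{-53 + 7 \cdot 6}{20 + 7 \cdot 6}\right) 5073 = \left(27369 + \frac{-53 + 42}{20 + 42}\right) 5073 = \left(27369 + \frac{1}{62} \left(-11\right)\right) 5073 = \left(27369 - \frac{11}{62}\right) 5073 = \frac{1696867}{62} \cdot 5073 = \frac{8608206291}{62}$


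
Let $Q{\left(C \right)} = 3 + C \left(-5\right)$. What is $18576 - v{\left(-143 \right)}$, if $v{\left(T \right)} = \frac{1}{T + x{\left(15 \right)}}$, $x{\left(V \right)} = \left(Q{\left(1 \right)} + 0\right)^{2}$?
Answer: $\frac{2582065}{139} \approx 18576.0$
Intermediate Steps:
$Q{\left(C \right)} = 3 - 5 C$
$x{\left(V \right)} = 4$ ($x{\left(V \right)} = \left(\left(3 - 5\right) + 0\right)^{2} = \left(-2 + 0\right)^{2} = \left(-2\right)^{2} = 4$)
$v{\left(T \right)} = \frac{1}{4 + T}$ ($v{\left(T \right)} = \frac{1}{T + 4} = \frac{1}{4 + T}$)
$18576 - v{\left(-143 \right)} = 18576 - \frac{1}{4 - 143} = 18576 - \frac{1}{-139} = 18576 - - \frac{1}{139} = 18576 + \frac{1}{139} = \frac{2582065}{139}$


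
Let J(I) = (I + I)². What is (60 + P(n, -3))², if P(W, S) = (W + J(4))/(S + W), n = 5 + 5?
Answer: 244036/49 ≈ 4980.3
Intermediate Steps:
n = 10
J(I) = 4*I² (J(I) = (2*I)² = 4*I²)
P(W, S) = (64 + W)/(S + W) (P(W, S) = (W + 4*4²)/(S + W) = (W + 4*16)/(S + W) = (W + 64)/(S + W) = (64 + W)/(S + W))
(60 + P(n, -3))² = (60 + (64 + 10)/(-3 + 10))² = (60 + 74/7)² = (494/7)² = 244036/49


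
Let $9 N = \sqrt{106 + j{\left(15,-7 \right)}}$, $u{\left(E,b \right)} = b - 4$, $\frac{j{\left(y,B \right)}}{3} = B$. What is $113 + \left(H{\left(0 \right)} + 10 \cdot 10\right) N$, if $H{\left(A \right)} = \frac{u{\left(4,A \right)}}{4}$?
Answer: $113 + 11 \sqrt{85} \approx 214.42$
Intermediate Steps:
$j{\left(y,B \right)} = 3 B$
$u{\left(E,b \right)} = -4 + b$ ($u{\left(E,b \right)} = b - 4 = -4 + b$)
$H{\left(A \right)} = -1 + \frac{A}{4}$ ($H{\left(A \right)} = \frac{-4 + A}{4} = \left(-4 + A\right) \frac{1}{4} = -1 + \frac{A}{4}$)
$N = \frac{\sqrt{85}}{9}$ ($N = \frac{\sqrt{106 + 3 \left(-7\right)}}{9} = \frac{\sqrt{106 - 21}}{9} = \frac{\sqrt{85}}{9} \approx 1.0244$)
$113 + \left(H{\left(0 \right)} + 10 \cdot 10\right) N = 113 + \left(\left(-1 + \frac{1}{4} \cdot 0\right) + 10 \cdot 10\right) \frac{\sqrt{85}}{9} = 113 + \left(\left(-1 + 0\right) + 100\right) \frac{\sqrt{85}}{9} = 113 + \left(-1 + 100\right) \frac{\sqrt{85}}{9} = 113 + 99 \frac{\sqrt{85}}{9} = 113 + 11 \sqrt{85}$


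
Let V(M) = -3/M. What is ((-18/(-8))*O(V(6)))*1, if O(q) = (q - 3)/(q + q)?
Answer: 63/8 ≈ 7.8750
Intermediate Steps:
O(q) = (-3 + q)/(2*q) (O(q) = (-3 + q)/((2*q)) = (-3 + q)*(1/(2*q)) = (-3 + q)/(2*q))
((-18/(-8))*O(V(6)))*1 = ((-18/(-8))*((-3 - 3/6)/(2*((-3/6)))))*1 = ((-18*(-1/8))*((-3 - 3*1/6)/(2*((-3*1/6)))))*1 = (9*((-3 - 1/2)/(2*(-1/2)))/4)*1 = (9*((1/2)*(-2)*(-7/2))/4)*1 = ((9/4)*(7/2))*1 = (63/8)*1 = 63/8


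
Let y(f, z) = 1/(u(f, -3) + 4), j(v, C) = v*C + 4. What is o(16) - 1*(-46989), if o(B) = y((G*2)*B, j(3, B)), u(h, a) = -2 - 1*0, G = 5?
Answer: 93979/2 ≈ 46990.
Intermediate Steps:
u(h, a) = -2 (u(h, a) = -2 + 0 = -2)
j(v, C) = 4 + C*v (j(v, C) = C*v + 4 = 4 + C*v)
y(f, z) = ½ (y(f, z) = 1/(-2 + 4) = 1/2 = ½)
o(B) = ½
o(16) - 1*(-46989) = ½ - 1*(-46989) = ½ + 46989 = 93979/2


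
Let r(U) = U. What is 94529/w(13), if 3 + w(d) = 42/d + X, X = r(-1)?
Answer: -1228877/10 ≈ -1.2289e+5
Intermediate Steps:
X = -1
w(d) = -4 + 42/d (w(d) = -3 + (42/d - 1) = -3 + (-1 + 42/d) = -4 + 42/d)
94529/w(13) = 94529/(-4 + 42/13) = 94529/(-10/13) = 94529*(-13/10) = -1228877/10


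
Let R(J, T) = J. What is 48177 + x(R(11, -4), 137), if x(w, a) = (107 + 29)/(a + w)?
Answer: 1782583/37 ≈ 48178.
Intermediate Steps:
x(w, a) = 136/(a + w)
48177 + x(R(11, -4), 137) = 48177 + 136/(137 + 11) = 48177 + 136/148 = 48177 + 136*(1/148) = 48177 + 34/37 = 1782583/37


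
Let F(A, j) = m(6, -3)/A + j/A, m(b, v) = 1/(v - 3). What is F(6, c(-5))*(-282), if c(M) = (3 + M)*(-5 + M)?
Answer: -5593/6 ≈ -932.17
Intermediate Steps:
m(b, v) = 1/(-3 + v)
c(M) = (-5 + M)*(3 + M)
F(A, j) = -1/(6*A) + j/A (F(A, j) = 1/((-3 - 3)*A) + j/A = 1/((-6)*A) + j/A = -1/(6*A) + j/A)
F(6, c(-5))*(-282) = ((-⅙ + (-15 + (-5)² - 2*(-5)))/6)*(-282) = ((-⅙ + (-15 + 25 + 10))/6)*(-282) = ((-⅙ + 20)/6)*(-282) = ((⅙)*(119/6))*(-282) = (119/36)*(-282) = -5593/6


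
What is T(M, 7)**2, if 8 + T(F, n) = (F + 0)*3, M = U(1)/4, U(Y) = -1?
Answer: 1225/16 ≈ 76.563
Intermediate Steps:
M = -1/4 ≈ -0.25000
T(F, n) = -8 + 3*F (T(F, n) = -8 + (F + 0)*3 = -8 + F*3 = -8 + 3*F)
T(M, 7)**2 = (-8 + 3*(-1/4))**2 = (-8 - 3/4)**2 = (-35/4)**2 = 1225/16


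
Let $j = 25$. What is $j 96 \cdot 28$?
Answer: $67200$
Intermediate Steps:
$j 96 \cdot 28 = 25 \cdot 96 \cdot 28 = 2400 \cdot 28 = 67200$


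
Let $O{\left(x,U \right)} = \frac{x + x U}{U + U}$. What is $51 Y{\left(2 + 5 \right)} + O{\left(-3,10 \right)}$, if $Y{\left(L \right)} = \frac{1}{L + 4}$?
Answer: $\frac{657}{220} \approx 2.9864$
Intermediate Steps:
$O{\left(x,U \right)} = \frac{x + U x}{2 U}$
$Y{\left(L \right)} = \frac{1}{4 + L}$
$51 Y{\left(2 + 5 \right)} + O{\left(-3,10 \right)} = \frac{51}{4 + \left(2 + 5\right)} + \frac{1}{2} \left(-3\right) \frac{1}{10} \left(1 + 10\right) = \frac{51}{4 + 7} + \frac{1}{2} \left(-3\right) \frac{1}{10} \cdot 11 = \frac{51}{11} - \frac{33}{20} = \frac{657}{220}$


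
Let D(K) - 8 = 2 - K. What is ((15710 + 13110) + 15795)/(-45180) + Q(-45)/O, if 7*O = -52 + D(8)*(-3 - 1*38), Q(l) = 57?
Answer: -2400523/605412 ≈ -3.9651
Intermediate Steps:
D(K) = 10 - K (D(K) = 8 + (2 - K) = 10 - K)
O = -134/7 (O = (-52 + (10 - 1*8)*(-3 - 1*38))/7 = (-52 + (10 - 8)*(-3 - 38))/7 = (-52 + 2*(-41))/7 = (-52 - 82)/7 = (1/7)*(-134) = -134/7 ≈ -19.143)
((15710 + 13110) + 15795)/(-45180) + Q(-45)/O = ((15710 + 13110) + 15795)/(-45180) + 57/(-134/7) = (28820 + 15795)*(-1/45180) + 57*(-7/134) = 44615*(-1/45180) - 399/134 = -8923/9036 - 399/134 = -2400523/605412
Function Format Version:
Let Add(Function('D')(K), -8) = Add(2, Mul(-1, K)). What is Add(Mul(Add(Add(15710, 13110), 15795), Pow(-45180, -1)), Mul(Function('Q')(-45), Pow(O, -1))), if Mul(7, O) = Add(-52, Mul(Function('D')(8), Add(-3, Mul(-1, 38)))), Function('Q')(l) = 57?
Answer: Rational(-2400523, 605412) ≈ -3.9651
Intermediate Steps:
Function('D')(K) = Add(10, Mul(-1, K)) (Function('D')(K) = Add(8, Add(2, Mul(-1, K))) = Add(10, Mul(-1, K)))
O = Rational(-134, 7) (O = Mul(Rational(1, 7), Add(-52, Mul(Add(10, Mul(-1, 8)), Add(-3, Mul(-1, 38))))) = Mul(Rational(1, 7), Add(-52, Mul(Add(10, -8), Add(-3, -38)))) = Mul(Rational(1, 7), Add(-52, Mul(2, -41))) = Mul(Rational(1, 7), Add(-52, -82)) = Mul(Rational(1, 7), -134) = Rational(-134, 7) ≈ -19.143)
Add(Mul(Add(Add(15710, 13110), 15795), Pow(-45180, -1)), Mul(Function('Q')(-45), Pow(O, -1))) = Add(Mul(Add(Add(15710, 13110), 15795), Pow(-45180, -1)), Mul(57, Pow(Rational(-134, 7), -1))) = Add(Mul(Add(28820, 15795), Rational(-1, 45180)), Mul(57, Rational(-7, 134))) = Add(Mul(44615, Rational(-1, 45180)), Rational(-399, 134)) = Add(Rational(-8923, 9036), Rational(-399, 134)) = Rational(-2400523, 605412)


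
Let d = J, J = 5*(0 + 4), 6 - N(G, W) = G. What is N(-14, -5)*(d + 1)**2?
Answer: 8820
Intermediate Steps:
N(G, W) = 6 - G
J = 20 (J = 5*4 = 20)
d = 20
N(-14, -5)*(d + 1)**2 = (6 - 1*(-14))*(20 + 1)**2 = (6 + 14)*21**2 = 20*441 = 8820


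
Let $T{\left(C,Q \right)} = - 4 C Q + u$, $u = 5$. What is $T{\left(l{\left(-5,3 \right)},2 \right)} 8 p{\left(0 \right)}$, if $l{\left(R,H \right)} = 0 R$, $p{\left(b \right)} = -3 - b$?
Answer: $-120$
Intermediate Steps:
$l{\left(R,H \right)} = 0$
$T{\left(C,Q \right)} = 5 - 4 C Q$ ($T{\left(C,Q \right)} = - 4 C Q + 5 = 5 - 4 C Q$)
$T{\left(l{\left(-5,3 \right)},2 \right)} 8 p{\left(0 \right)} = \left(5 - 0 \cdot 2\right) 8 \left(-3 - 0\right) = \left(5 + 0\right) 8 \left(-3 + 0\right) = 5 \cdot 8 \left(-3\right) = 40 \left(-3\right) = -120$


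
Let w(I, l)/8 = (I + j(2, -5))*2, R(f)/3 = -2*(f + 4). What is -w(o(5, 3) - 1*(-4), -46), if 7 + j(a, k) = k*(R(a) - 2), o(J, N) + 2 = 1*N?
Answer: -3008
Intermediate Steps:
o(J, N) = -2 + N (o(J, N) = -2 + 1*N = -2 + N)
R(f) = -24 - 6*f (R(f) = 3*(-2*(f + 4)) = 3*(-2*(4 + f)) = 3*(-8 - 2*f) = -24 - 6*f)
j(a, k) = -7 + k*(-26 - 6*a) (j(a, k) = -7 + k*((-24 - 6*a) - 2) = -7 + k*(-26 - 6*a))
w(I, l) = 2928 + 16*I (w(I, l) = 8*((I + (-7 - 26*(-5) - 6*2*(-5)))*2) = 8*((I + (-7 + 130 + 60))*2) = 8*((I + 183)*2) = 8*((183 + I)*2) = 8*(366 + 2*I) = 2928 + 16*I)
-w(o(5, 3) - 1*(-4), -46) = -(2928 + 16*((-2 + 3) - 1*(-4))) = -(2928 + 16*(1 + 4)) = -(2928 + 16*5) = -(2928 + 80) = -1*3008 = -3008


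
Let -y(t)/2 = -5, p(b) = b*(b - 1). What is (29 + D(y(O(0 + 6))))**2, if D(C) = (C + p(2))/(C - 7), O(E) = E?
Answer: 1089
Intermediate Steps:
p(b) = b*(-1 + b)
y(t) = 10 (y(t) = -2*(-5) = 10)
D(C) = (2 + C)/(-7 + C) (D(C) = (C + 2*(-1 + 2))/(C - 7) = (C + 2*1)/(-7 + C) = (C + 2)/(-7 + C) = (2 + C)/(-7 + C))
(29 + D(y(O(0 + 6))))**2 = (29 + (2 + 10)/(-7 + 10))**2 = (29 + 12/3)**2 = (29 + (1/3)*12)**2 = (29 + 4)**2 = 33**2 = 1089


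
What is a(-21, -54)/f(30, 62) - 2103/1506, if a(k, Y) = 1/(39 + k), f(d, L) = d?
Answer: -189019/135540 ≈ -1.3946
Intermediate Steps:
a(-21, -54)/f(30, 62) - 2103/1506 = 1/((39 - 21)*30) - 2103/1506 = (1/30)/18 - 2103*1/1506 = (1/18)*(1/30) - 701/502 = 1/540 - 701/502 = -189019/135540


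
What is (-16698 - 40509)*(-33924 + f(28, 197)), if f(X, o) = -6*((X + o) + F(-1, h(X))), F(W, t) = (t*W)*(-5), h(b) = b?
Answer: 2065973598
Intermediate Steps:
F(W, t) = -5*W*t (F(W, t) = (W*t)*(-5) = -5*W*t)
f(X, o) = -36*X - 6*o (f(X, o) = -6*((X + o) - 5*(-1)*X) = -6*((X + o) + 5*X) = -6*(o + 6*X) = -36*X - 6*o)
(-16698 - 40509)*(-33924 + f(28, 197)) = (-16698 - 40509)*(-33924 + (-36*28 - 6*197)) = -57207*(-33924 + (-1008 - 1182)) = -57207*(-33924 - 2190) = -57207*(-36114) = 2065973598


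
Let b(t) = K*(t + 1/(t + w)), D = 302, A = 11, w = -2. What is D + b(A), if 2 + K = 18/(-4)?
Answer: 2068/9 ≈ 229.78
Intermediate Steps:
K = -13/2 (K = -2 + 18/(-4) = -2 + 18*(-1/4) = -2 - 9/2 = -13/2 ≈ -6.5000)
b(t) = -13*t/2 - 13/(2*(-2 + t)) (b(t) = -13*(t + 1/(t - 2))/2 = -13*(t + 1/(-2 + t))/2 = -13*t/2 - 13/(2*(-2 + t)))
D + b(A) = 302 + 13*(-1 - 1*11**2 + 2*11)/(2*(-2 + 11)) = 302 + (13/2)*(-1 - 1*121 + 22)/9 = 302 + (13/2)*(1/9)*(-1 - 121 + 22) = 302 + (13/2)*(1/9)*(-100) = 302 - 650/9 = 2068/9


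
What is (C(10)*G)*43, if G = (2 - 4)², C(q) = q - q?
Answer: 0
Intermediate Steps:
C(q) = 0
G = 4 (G = (-2)² = 4)
(C(10)*G)*43 = (0*4)*43 = 0*43 = 0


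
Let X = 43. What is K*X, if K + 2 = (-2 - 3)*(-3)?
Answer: 559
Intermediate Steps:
K = 13 (K = -2 + (-2 - 3)*(-3) = -2 - 5*(-3) = -2 + 15 = 13)
K*X = 13*43 = 559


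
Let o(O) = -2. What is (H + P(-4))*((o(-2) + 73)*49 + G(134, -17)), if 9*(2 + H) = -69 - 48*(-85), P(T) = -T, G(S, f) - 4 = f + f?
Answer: 4632007/3 ≈ 1.5440e+6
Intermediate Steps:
G(S, f) = 4 + 2*f (G(S, f) = 4 + (f + f) = 4 + 2*f)
H = 1331/3 (H = -2 + (-69 - 48*(-85))/9 = -2 + (-69 + 4080)/9 = -2 + (⅑)*4011 = -2 + 1337/3 = 1331/3 ≈ 443.67)
(H + P(-4))*((o(-2) + 73)*49 + G(134, -17)) = (1331/3 - 1*(-4))*((-2 + 73)*49 + (4 + 2*(-17))) = (1331/3 + 4)*(71*49 + (4 - 34)) = 1343*(3479 - 30)/3 = (1343/3)*3449 = 4632007/3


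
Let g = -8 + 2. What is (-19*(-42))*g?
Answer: -4788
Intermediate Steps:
g = -6
(-19*(-42))*g = -19*(-42)*(-6) = 798*(-6) = -4788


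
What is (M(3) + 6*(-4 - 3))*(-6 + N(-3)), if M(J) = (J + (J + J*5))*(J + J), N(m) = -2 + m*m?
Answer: 84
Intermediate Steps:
N(m) = -2 + m**2
M(J) = 14*J**2 (M(J) = (J + (J + 5*J))*(2*J) = (J + 6*J)*(2*J) = (7*J)*(2*J) = 14*J**2)
(M(3) + 6*(-4 - 3))*(-6 + N(-3)) = (14*3**2 + 6*(-4 - 3))*(-6 + (-2 + (-3)**2)) = (14*9 + 6*(-7))*(-6 + (-2 + 9)) = (126 - 42)*(-6 + 7) = 84*1 = 84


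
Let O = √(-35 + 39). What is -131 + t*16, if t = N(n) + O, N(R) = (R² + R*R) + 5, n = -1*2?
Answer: 109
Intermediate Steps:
n = -2
O = 2 (O = √4 = 2)
N(R) = 5 + 2*R² (N(R) = (R² + R²) + 5 = 2*R² + 5 = 5 + 2*R²)
t = 15 (t = (5 + 2*(-2)²) + 2 = (5 + 2*4) + 2 = (5 + 8) + 2 = 13 + 2 = 15)
-131 + t*16 = -131 + 15*16 = -131 + 240 = 109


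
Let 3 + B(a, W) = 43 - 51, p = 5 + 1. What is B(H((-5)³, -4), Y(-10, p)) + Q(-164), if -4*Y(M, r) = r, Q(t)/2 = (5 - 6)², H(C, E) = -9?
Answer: -9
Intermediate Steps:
p = 6
Q(t) = 2 (Q(t) = 2*(5 - 6)² = 2*(-1)² = 2*1 = 2)
Y(M, r) = -r/4
B(a, W) = -11 (B(a, W) = -3 + (43 - 51) = -3 - 8 = -11)
B(H((-5)³, -4), Y(-10, p)) + Q(-164) = -11 + 2 = -9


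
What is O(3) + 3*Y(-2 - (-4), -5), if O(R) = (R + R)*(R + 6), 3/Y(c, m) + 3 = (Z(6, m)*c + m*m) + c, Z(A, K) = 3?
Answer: 543/10 ≈ 54.300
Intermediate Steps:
Y(c, m) = 3/(-3 + m² + 4*c) (Y(c, m) = 3/(-3 + ((3*c + m*m) + c)) = 3/(-3 + ((3*c + m²) + c)) = 3/(-3 + ((m² + 3*c) + c)) = 3/(-3 + (m² + 4*c)) = 3/(-3 + m² + 4*c))
O(R) = 2*R*(6 + R) (O(R) = (2*R)*(6 + R) = 2*R*(6 + R))
O(3) + 3*Y(-2 - (-4), -5) = 2*3*(6 + 3) + 3*(3/(-3 + (-5)² + 4*(-2 - (-4)))) = 2*3*9 + 3*(3/(-3 + 25 + 4*(-2 - 1*(-4)))) = 54 + 3*(3/(-3 + 25 + 4*(-2 + 4))) = 54 + 3*(3/(-3 + 25 + 4*2)) = 54 + 3*(3/(-3 + 25 + 8)) = 54 + 3*(3/30) = 54 + 3*(3*(1/30)) = 54 + 3*(⅒) = 54 + 3/10 = 543/10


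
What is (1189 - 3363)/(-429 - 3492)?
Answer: 2174/3921 ≈ 0.55445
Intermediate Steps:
(1189 - 3363)/(-429 - 3492) = -2174/(-3921) = -2174*(-1/3921) = 2174/3921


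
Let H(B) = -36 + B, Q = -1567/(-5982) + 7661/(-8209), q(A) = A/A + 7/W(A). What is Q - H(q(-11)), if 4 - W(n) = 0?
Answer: 3199635629/98212476 ≈ 32.579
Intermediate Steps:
W(n) = 4 (W(n) = 4 - 1*0 = 4 + 0 = 4)
q(A) = 11/4 (q(A) = A/A + 7/4 = 1 + 7*(1/4) = 1 + 7/4 = 11/4)
Q = -32964599/49106238 (Q = -1567*(-1/5982) + 7661*(-1/8209) = 1567/5982 - 7661/8209 = -32964599/49106238 ≈ -0.67129)
Q - H(q(-11)) = -32964599/49106238 - (-36 + 11/4) = -32964599/49106238 - 1*(-133/4) = -32964599/49106238 + 133/4 = 3199635629/98212476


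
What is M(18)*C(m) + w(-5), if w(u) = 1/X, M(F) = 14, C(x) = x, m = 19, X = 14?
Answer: 3725/14 ≈ 266.07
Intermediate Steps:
w(u) = 1/14
M(18)*C(m) + w(-5) = 14*19 + 1/14 = 266 + 1/14 = 3725/14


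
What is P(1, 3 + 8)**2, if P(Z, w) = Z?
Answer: 1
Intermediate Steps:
P(1, 3 + 8)**2 = 1**2 = 1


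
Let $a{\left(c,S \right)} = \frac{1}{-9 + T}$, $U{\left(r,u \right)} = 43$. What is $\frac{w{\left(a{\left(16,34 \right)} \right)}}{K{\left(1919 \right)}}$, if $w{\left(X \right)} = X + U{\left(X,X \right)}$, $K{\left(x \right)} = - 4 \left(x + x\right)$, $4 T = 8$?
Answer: $- \frac{75}{26866} \approx -0.0027916$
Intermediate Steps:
$T = 2$ ($T = \frac{1}{4} \cdot 8 = 2$)
$a{\left(c,S \right)} = - \frac{1}{7}$ ($a{\left(c,S \right)} = \frac{1}{-9 + 2} = \frac{1}{-7} = - \frac{1}{7}$)
$K{\left(x \right)} = - 8 x$ ($K{\left(x \right)} = - 4 \cdot 2 x = - 8 x$)
$w{\left(X \right)} = 43 + X$ ($w{\left(X \right)} = X + 43 = 43 + X$)
$\frac{w{\left(a{\left(16,34 \right)} \right)}}{K{\left(1919 \right)}} = \frac{43 - \frac{1}{7}}{\left(-8\right) 1919} = \frac{300}{7 \left(-15352\right)} = \frac{300}{7} \left(- \frac{1}{15352}\right) = - \frac{75}{26866}$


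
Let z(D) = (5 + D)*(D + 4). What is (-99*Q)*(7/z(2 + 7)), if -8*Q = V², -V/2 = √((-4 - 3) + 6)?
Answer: -99/52 ≈ -1.9038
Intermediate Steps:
z(D) = (4 + D)*(5 + D) (z(D) = (5 + D)*(4 + D) = (4 + D)*(5 + D))
V = -2*I (V = -2*√((-4 - 3) + 6) = -2*√(-7 + 6) = -2*I ≈ -2.0*I)
Q = ½ (Q = -(-2*I)²/8 = -⅛*(-4) = ½ ≈ 0.50000)
(-99*Q)*(7/z(2 + 7)) = (-99*½)*(7/(20 + (2 + 7)² + 9*(2 + 7))) = -693/(2*(20 + 9² + 9*9)) = -693/(2*(20 + 81 + 81)) = -693/(2*182) = -99/2*1/26 = -99/52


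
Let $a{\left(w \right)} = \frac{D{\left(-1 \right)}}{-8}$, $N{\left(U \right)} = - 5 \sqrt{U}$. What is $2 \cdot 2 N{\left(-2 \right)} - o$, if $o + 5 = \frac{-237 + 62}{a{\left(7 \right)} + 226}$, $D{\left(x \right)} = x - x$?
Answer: $\frac{1305}{226} - 20 i \sqrt{2} \approx 5.7743 - 28.284 i$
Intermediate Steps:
$D{\left(x \right)} = 0$
$a{\left(w \right)} = 0$ ($a{\left(w \right)} = \frac{0}{-8} = 0 \left(- \frac{1}{8}\right) = 0$)
$o = - \frac{1305}{226}$ ($o = -5 + \frac{-237 + 62}{0 + 226} = -5 - \frac{175}{226} = - \frac{1305}{226} \approx -5.7743$)
$2 \cdot 2 N{\left(-2 \right)} - o = 2 \cdot 2 \left(- 5 \sqrt{-2}\right) - - \frac{1305}{226} = 4 \left(- 5 i \sqrt{2}\right) + \frac{1305}{226} = - 20 i \sqrt{2} + \frac{1305}{226} = \frac{1305}{226} - 20 i \sqrt{2}$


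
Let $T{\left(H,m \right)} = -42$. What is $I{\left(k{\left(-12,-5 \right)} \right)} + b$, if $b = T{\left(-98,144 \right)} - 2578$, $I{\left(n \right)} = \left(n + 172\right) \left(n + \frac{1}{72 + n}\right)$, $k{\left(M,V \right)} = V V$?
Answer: $\frac{223782}{97} \approx 2307.0$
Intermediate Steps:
$k{\left(M,V \right)} = V^{2}$
$I{\left(n \right)} = \left(172 + n\right) \left(n + \frac{1}{72 + n}\right)$
$b = -2620$ ($b = -42 - 2578 = -2620$)
$I{\left(k{\left(-12,-5 \right)} \right)} + b = \frac{172 + \left(\left(-5\right)^{2}\right)^{3} + 244 \left(\left(-5\right)^{2}\right)^{2} + 12385 \left(-5\right)^{2}}{72 + \left(-5\right)^{2}} - 2620 = \frac{172 + 25^{3} + 244 \cdot 25^{2} + 12385 \cdot 25}{72 + 25} - 2620 = \frac{172 + 15625 + 244 \cdot 625 + 309625}{97} - 2620 = \frac{172 + 15625 + 152500 + 309625}{97} - 2620 = \frac{1}{97} \cdot 477922 - 2620 = \frac{477922}{97} - 2620 = \frac{223782}{97}$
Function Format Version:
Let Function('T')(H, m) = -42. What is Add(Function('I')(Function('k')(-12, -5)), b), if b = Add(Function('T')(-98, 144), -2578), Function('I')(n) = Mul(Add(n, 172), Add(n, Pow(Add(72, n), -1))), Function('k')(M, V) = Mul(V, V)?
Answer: Rational(223782, 97) ≈ 2307.0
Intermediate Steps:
Function('k')(M, V) = Pow(V, 2)
Function('I')(n) = Mul(Add(172, n), Add(n, Pow(Add(72, n), -1)))
b = -2620 (b = Add(-42, -2578) = -2620)
Add(Function('I')(Function('k')(-12, -5)), b) = Add(Mul(Pow(Add(72, Pow(-5, 2)), -1), Add(172, Pow(Pow(-5, 2), 3), Mul(244, Pow(Pow(-5, 2), 2)), Mul(12385, Pow(-5, 2)))), -2620) = Add(Mul(Pow(Add(72, 25), -1), Add(172, Pow(25, 3), Mul(244, Pow(25, 2)), Mul(12385, 25))), -2620) = Add(Mul(Pow(97, -1), Add(172, 15625, Mul(244, 625), 309625)), -2620) = Add(Mul(Rational(1, 97), Add(172, 15625, 152500, 309625)), -2620) = Add(Mul(Rational(1, 97), 477922), -2620) = Add(Rational(477922, 97), -2620) = Rational(223782, 97)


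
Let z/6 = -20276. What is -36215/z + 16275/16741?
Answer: 2586226715/2036643096 ≈ 1.2698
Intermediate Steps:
z = -121656 (z = 6*(-20276) = -121656)
-36215/z + 16275/16741 = -36215/(-121656) + 16275/16741 = -36215*(-1/121656) + 16275*(1/16741) = 36215/121656 + 16275/16741 = 2586226715/2036643096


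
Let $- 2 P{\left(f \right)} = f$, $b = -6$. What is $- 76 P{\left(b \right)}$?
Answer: $-228$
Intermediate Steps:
$P{\left(f \right)} = - \frac{f}{2}$
$- 76 P{\left(b \right)} = - 76 \left(\left(- \frac{1}{2}\right) \left(-6\right)\right) = \left(-76\right) 3 = -228$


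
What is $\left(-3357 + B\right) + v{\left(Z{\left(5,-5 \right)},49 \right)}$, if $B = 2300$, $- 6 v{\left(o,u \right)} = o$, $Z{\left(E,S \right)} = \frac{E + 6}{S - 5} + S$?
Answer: $- \frac{63359}{60} \approx -1056.0$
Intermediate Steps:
$Z{\left(E,S \right)} = S + \frac{6 + E}{-5 + S}$ ($Z{\left(E,S \right)} = \frac{6 + E}{-5 + S} + S = S + \frac{6 + E}{-5 + S}$)
$v{\left(o,u \right)} = - \frac{o}{6}$
$\left(-3357 + B\right) + v{\left(Z{\left(5,-5 \right)},49 \right)} = \left(-3357 + 2300\right) - \frac{\frac{1}{-5 - 5} \left(6 + 5 + \left(-5\right)^{2} - -25\right)}{6} = -1057 - \frac{\frac{1}{-10} \left(6 + 5 + 25 + 25\right)}{6} = -1057 - \frac{\left(- \frac{1}{10}\right) 61}{6} = -1057 - - \frac{61}{60} = -1057 + \frac{61}{60} = - \frac{63359}{60}$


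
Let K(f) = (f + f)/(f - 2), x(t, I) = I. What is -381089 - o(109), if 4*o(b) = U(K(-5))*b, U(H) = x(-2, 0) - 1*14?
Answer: -761415/2 ≈ -3.8071e+5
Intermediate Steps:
K(f) = 2*f/(-2 + f) (K(f) = (2*f)/(-2 + f) = 2*f/(-2 + f))
U(H) = -14 (U(H) = 0 - 1*14 = 0 - 14 = -14)
o(b) = -7*b/2 (o(b) = (-14*b)/4 = -7*b/2)
-381089 - o(109) = -381089 - (-7)*109/2 = -381089 - 1*(-763/2) = -381089 + 763/2 = -761415/2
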